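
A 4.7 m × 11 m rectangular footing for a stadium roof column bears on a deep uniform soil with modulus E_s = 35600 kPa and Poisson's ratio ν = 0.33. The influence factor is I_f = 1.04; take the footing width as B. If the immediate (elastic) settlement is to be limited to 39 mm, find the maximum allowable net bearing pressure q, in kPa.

q ≈ 319 kPa

S_e = q·B·(1−ν²)/E_s · I_f  ⇒  q = S_e·E_s / (B·(1−ν²)·I_f).
q = 0.039 × 35600 / (4.7 × 0.8911 × 1.04) = 318.8 kPa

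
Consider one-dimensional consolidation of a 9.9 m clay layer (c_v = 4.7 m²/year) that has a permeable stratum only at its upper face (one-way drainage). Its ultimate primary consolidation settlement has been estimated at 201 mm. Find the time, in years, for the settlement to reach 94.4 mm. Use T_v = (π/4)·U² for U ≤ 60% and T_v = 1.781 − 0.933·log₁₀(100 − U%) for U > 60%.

Drainage path length: H_d = H = 9.9 m (single drainage).
U = S(t)/S_ult = 94.4/201 = 0.4697.
U ≤ 60%: T_v = (π/4)·U² = (π/4)×0.46965² = 0.17324.
t = T_v·H_d²/c_v = 0.17324×9.9²/4.7 = 3.613 years.

t ≈ 3.61 years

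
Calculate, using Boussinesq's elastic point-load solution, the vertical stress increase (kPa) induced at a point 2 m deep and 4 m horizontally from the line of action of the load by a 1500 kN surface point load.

Boussinesq vertical stress below a point load on an elastic half-space:
Δσ_z = 3P/(2πz²) · [1 + (r/z)²]^(−5/2)
r/z = 4/2 = 2; [1+(r/z)²]^(−5/2) = 0.017889.
Δσ_z = 3×1500/(2π×2²) × 0.017889 = 179.05 × 0.017889 = 3.203 kPa

Δσ_z ≈ 3.2 kPa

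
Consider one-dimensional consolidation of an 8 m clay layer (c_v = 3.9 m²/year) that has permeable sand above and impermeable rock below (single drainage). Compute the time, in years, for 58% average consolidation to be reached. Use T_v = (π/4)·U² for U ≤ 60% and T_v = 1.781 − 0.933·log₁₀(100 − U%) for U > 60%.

Drainage path length: H_d = H = 8 m (single drainage).
U ≤ 60%: T_v = (π/4)·U² = (π/4)×0.58² = 0.26421.
t = T_v·H_d²/c_v = 0.26421×8²/3.9 = 4.336 years.

t ≈ 4.34 years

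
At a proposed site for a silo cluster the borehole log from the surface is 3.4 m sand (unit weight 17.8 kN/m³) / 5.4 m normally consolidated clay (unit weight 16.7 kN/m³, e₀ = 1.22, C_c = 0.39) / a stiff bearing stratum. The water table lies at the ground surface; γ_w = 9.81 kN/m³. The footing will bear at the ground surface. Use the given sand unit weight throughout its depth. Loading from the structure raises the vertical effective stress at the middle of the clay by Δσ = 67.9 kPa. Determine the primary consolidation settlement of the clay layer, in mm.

Mid-depth of clay below the ground surface: z = 3.4 + 5.4/2 = 6.1 m.
Total vertical stress at mid-clay: σ_v = 17.8×3.4 + 16.7×2.7 = 105.61 kPa.
Pore pressure: u = 9.81×(6.1 − 0) = 59.841 kPa.
Initial effective stress: σ'_0 = σ_v − u = 105.61 − 59.841 = 45.769 kPa.
Final effective stress: σ'_f = σ'_0 + Δσ = 45.769 + 67.9 = 113.67 kPa.
Normally consolidated clay, so the full stress increment lies on the virgin compression line:
S_c = C_c·H/(1+e₀)·log₁₀(σ'_f/σ'_0) = 0.39×5.4/(1+1.22)×log₁₀(113.67/45.769)
    = 0.94865 × 0.39507 = 0.3748 m

S_c ≈ 375 mm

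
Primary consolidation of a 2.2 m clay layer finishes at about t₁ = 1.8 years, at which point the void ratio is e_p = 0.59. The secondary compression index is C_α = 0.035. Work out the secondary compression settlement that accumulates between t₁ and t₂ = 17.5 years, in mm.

Secondary compression: S_s = C_α·H/(1+e_p)·log₁₀(t₂/t₁)
S_s = 0.035×2.2/(1+0.59)×log₁₀(17.5/1.8)
    = 0.04843 × 0.9878 = 0.04784 m

S_s ≈ 47.8 mm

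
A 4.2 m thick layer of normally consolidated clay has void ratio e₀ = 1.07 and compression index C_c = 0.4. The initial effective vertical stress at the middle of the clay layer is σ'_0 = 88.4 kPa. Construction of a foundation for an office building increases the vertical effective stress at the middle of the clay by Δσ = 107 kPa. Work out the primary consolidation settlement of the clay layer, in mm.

S_c ≈ 280 mm

Final effective stress: σ'_f = σ'_0 + Δσ = 88.4 + 107 = 195.4 kPa.
Normally consolidated clay, so the full stress increment lies on the virgin compression line:
S_c = C_c·H/(1+e₀)·log₁₀(σ'_f/σ'_0) = 0.4×4.2/(1+1.07)×log₁₀(195.4/88.4)
    = 0.81159 × 0.34447 = 0.2796 m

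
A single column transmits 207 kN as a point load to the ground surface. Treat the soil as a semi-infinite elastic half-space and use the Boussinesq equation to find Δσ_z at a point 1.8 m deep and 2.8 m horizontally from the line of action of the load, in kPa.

Boussinesq vertical stress below a point load on an elastic half-space:
Δσ_z = 3P/(2πz²) · [1 + (r/z)²]^(−5/2)
r/z = 2.8/1.8 = 1.5556; [1+(r/z)²]^(−5/2) = 0.046239.
Δσ_z = 3×207/(2π×1.8²) × 0.046239 = 30.505 × 0.046239 = 1.411 kPa

Δσ_z ≈ 1.41 kPa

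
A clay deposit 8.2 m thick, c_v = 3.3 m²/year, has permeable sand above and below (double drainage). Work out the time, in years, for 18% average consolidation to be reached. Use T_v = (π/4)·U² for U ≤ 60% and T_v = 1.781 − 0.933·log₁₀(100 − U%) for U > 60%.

Drainage path length: H_d = H/2 = 4.1 m (double drainage).
U ≤ 60%: T_v = (π/4)·U² = (π/4)×0.18² = 0.025447.
t = T_v·H_d²/c_v = 0.025447×4.1²/3.3 = 0.1296 years.

t ≈ 0.13 years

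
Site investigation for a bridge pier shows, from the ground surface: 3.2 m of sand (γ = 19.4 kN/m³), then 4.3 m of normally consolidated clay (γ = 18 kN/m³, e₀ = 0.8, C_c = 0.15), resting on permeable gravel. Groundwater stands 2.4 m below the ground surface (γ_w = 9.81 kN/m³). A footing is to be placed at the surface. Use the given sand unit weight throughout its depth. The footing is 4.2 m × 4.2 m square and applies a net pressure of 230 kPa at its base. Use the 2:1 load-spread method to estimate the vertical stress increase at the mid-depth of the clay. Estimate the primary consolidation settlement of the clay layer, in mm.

Mid-depth of clay below the ground surface: z = 3.2 + 4.3/2 = 5.35 m.
Total vertical stress at mid-clay: σ_v = 19.4×3.2 + 18×2.15 = 100.78 kPa.
Pore pressure: u = 9.81×(5.35 − 2.4) = 28.94 kPa.
Initial effective stress: σ'_0 = σ_v − u = 100.78 − 28.94 = 71.84 kPa.
Stress increase at mid-clay by the 2:1 spreading method:
Δσ = qBL/((B+z)(L+z)) = 230×4.2×4.2/((4.2+5.35)(4.2+5.35)) = 44.486 kPa
Final effective stress: σ'_f = σ'_0 + Δσ = 71.84 + 44.486 = 116.33 kPa.
Normally consolidated clay, so the full stress increment lies on the virgin compression line:
S_c = C_c·H/(1+e₀)·log₁₀(σ'_f/σ'_0) = 0.15×4.3/(1+0.8)×log₁₀(116.33/71.84)
    = 0.35833 × 0.20933 = 0.07501 m

S_c ≈ 75 mm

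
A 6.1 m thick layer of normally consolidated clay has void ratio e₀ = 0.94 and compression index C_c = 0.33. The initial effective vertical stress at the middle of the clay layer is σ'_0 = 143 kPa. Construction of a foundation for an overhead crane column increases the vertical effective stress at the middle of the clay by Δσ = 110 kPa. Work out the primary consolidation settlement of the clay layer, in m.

Final effective stress: σ'_f = σ'_0 + Δσ = 143 + 110 = 253 kPa.
Normally consolidated clay, so the full stress increment lies on the virgin compression line:
S_c = C_c·H/(1+e₀)·log₁₀(σ'_f/σ'_0) = 0.33×6.1/(1+0.94)×log₁₀(253/143)
    = 1.0376 × 0.24778 = 0.2571 m

S_c ≈ 0.257 m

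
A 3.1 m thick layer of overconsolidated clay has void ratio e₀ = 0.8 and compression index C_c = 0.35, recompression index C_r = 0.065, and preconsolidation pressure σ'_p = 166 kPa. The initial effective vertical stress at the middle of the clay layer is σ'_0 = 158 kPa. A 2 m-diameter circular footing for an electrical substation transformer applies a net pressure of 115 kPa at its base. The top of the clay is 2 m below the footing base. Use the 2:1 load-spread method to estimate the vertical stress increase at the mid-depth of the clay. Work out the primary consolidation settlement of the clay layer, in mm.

S_c ≈ 13.1 mm

Mid-depth of clay below the footing base: z = 2 + 3.1/2 = 3.55 m.
Stress increase at mid-clay by the 2:1 spreading method:
Δσ ≈ qD²/(D+z)² = 115×2²/(2+3.55)² = 14.934 kPa
Final effective stress: σ'_f = 158 + 14.934 = 172.93 kPa.
σ'_f = 172.93 > σ'_p = 166 kPa, so the stress path crosses the preconsolidation pressure — recompression up to σ'_p, then virgin compression beyond:
S_c = H/(1+e₀)·[C_r·log₁₀(σ'_p/σ'_0) + C_c·log₁₀(σ'_f/σ'_p)]
    = 3.1/1.8 × [0.065×log₁₀(166/158) + 0.35×log₁₀(172.93/166)]
    = 1.7222 × [0.0013943 + 0.0062168] = 0.01311 m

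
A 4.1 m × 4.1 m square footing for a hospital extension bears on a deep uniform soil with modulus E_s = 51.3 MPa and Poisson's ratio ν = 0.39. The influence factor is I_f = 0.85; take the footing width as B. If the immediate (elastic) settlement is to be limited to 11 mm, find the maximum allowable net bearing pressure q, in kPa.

q ≈ 191 kPa

E_s = 51.3 MPa = 51300 kPa.
S_e = q·B·(1−ν²)/E_s · I_f  ⇒  q = S_e·E_s / (B·(1−ν²)·I_f).
q = 0.011 × 51300 / (4.1 × 0.8479 × 0.85) = 191 kPa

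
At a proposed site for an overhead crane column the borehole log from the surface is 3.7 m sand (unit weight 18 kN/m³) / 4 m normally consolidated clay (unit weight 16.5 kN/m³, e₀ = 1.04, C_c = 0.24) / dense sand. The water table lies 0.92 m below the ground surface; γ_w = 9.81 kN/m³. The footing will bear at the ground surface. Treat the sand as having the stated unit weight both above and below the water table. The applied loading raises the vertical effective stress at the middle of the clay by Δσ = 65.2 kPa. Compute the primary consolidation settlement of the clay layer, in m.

Mid-depth of clay below the ground surface: z = 3.7 + 4/2 = 5.7 m.
Total vertical stress at mid-clay: σ_v = 18×3.7 + 16.5×2 = 99.6 kPa.
Pore pressure: u = 9.81×(5.7 − 0.92) = 46.892 kPa.
Initial effective stress: σ'_0 = σ_v − u = 99.6 − 46.892 = 52.708 kPa.
Final effective stress: σ'_f = σ'_0 + Δσ = 52.708 + 65.2 = 117.91 kPa.
Normally consolidated clay, so the full stress increment lies on the virgin compression line:
S_c = C_c·H/(1+e₀)·log₁₀(σ'_f/σ'_0) = 0.24×4/(1+1.04)×log₁₀(117.91/52.708)
    = 0.47059 × 0.34967 = 0.1646 m

S_c ≈ 0.165 m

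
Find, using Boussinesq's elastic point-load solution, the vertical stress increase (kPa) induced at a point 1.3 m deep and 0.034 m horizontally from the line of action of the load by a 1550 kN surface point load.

Δσ_z ≈ 437 kPa

Boussinesq vertical stress below a point load on an elastic half-space:
Δσ_z = 3P/(2πz²) · [1 + (r/z)²]^(−5/2)
r/z = 0.034/1.3 = 0.026154; [1+(r/z)²]^(−5/2) = 0.99829.
Δσ_z = 3×1550/(2π×1.3²) × 0.99829 = 437.91 × 0.99829 = 437.2 kPa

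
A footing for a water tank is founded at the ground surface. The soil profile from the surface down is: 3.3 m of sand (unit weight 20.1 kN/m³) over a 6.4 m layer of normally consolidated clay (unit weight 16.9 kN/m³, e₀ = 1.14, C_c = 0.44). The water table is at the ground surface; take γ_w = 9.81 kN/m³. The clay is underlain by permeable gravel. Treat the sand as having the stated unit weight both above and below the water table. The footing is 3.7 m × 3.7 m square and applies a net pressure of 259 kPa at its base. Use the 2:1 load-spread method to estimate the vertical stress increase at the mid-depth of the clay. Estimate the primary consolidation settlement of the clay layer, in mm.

Mid-depth of clay below the ground surface: z = 3.3 + 6.4/2 = 6.5 m.
Total vertical stress at mid-clay: σ_v = 20.1×3.3 + 16.9×3.2 = 120.41 kPa.
Pore pressure: u = 9.81×(6.5 − 0) = 63.765 kPa.
Initial effective stress: σ'_0 = σ_v − u = 120.41 − 63.765 = 56.645 kPa.
Stress increase at mid-clay by the 2:1 spreading method:
Δσ = qBL/((B+z)(L+z)) = 259×3.7×3.7/((3.7+6.5)(3.7+6.5)) = 34.08 kPa
Final effective stress: σ'_f = σ'_0 + Δσ = 56.645 + 34.08 = 90.725 kPa.
Normally consolidated clay, so the full stress increment lies on the virgin compression line:
S_c = C_c·H/(1+e₀)·log₁₀(σ'_f/σ'_0) = 0.44×6.4/(1+1.14)×log₁₀(90.725/56.645)
    = 1.3159 × 0.20457 = 0.2692 m

S_c ≈ 269 mm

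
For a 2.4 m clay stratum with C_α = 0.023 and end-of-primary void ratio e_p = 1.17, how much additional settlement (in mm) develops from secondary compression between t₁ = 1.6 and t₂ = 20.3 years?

S_s ≈ 28.1 mm

Secondary compression: S_s = C_α·H/(1+e_p)·log₁₀(t₂/t₁)
S_s = 0.023×2.4/(1+1.17)×log₁₀(20.3/1.6)
    = 0.02544 × 1.103 = 0.02807 m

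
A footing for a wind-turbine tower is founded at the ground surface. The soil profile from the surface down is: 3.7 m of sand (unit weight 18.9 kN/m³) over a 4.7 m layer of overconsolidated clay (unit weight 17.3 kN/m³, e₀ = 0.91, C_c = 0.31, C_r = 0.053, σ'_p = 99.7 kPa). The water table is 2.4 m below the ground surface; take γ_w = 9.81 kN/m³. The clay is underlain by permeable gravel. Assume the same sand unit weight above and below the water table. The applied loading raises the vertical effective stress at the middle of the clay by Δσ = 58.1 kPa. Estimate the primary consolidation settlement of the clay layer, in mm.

Mid-depth of clay below the ground surface: z = 3.7 + 4.7/2 = 6.05 m.
Total vertical stress at mid-clay: σ_v = 18.9×3.7 + 17.3×2.35 = 110.58 kPa.
Pore pressure: u = 9.81×(6.05 − 2.4) = 35.806 kPa.
Initial effective stress: σ'_0 = σ_v − u = 110.58 − 35.806 = 74.774 kPa.
Final effective stress: σ'_f = 74.774 + 58.1 = 132.87 kPa.
σ'_f = 132.87 > σ'_p = 99.7 kPa, so the stress path crosses the preconsolidation pressure — recompression up to σ'_p, then virgin compression beyond:
S_c = H/(1+e₀)·[C_r·log₁₀(σ'_p/σ'_0) + C_c·log₁₀(σ'_f/σ'_p)]
    = 4.7/1.91 × [0.053×log₁₀(99.7/74.774) + 0.31×log₁₀(132.87/99.7)]
    = 2.4607 × [0.0066221 + 0.038667] = 0.1114 m

S_c ≈ 111 mm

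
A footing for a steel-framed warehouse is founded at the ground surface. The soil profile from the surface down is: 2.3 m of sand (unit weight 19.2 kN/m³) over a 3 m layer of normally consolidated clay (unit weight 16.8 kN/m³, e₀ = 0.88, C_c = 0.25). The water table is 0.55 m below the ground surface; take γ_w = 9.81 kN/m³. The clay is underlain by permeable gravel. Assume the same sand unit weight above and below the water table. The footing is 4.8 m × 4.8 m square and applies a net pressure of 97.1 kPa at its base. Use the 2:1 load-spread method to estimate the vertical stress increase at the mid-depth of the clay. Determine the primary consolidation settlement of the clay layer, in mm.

Mid-depth of clay below the ground surface: z = 2.3 + 3/2 = 3.8 m.
Total vertical stress at mid-clay: σ_v = 19.2×2.3 + 16.8×1.5 = 69.36 kPa.
Pore pressure: u = 9.81×(3.8 − 0.55) = 31.883 kPa.
Initial effective stress: σ'_0 = σ_v − u = 69.36 − 31.883 = 37.477 kPa.
Stress increase at mid-clay by the 2:1 spreading method:
Δσ = qBL/((B+z)(L+z)) = 97.1×4.8×4.8/((4.8+3.8)(4.8+3.8)) = 30.249 kPa
Final effective stress: σ'_f = σ'_0 + Δσ = 37.477 + 30.249 = 67.726 kPa.
Normally consolidated clay, so the full stress increment lies on the virgin compression line:
S_c = C_c·H/(1+e₀)·log₁₀(σ'_f/σ'_0) = 0.25×3/(1+0.88)×log₁₀(67.726/37.477)
    = 0.39894 × 0.25699 = 0.1025 m

S_c ≈ 103 mm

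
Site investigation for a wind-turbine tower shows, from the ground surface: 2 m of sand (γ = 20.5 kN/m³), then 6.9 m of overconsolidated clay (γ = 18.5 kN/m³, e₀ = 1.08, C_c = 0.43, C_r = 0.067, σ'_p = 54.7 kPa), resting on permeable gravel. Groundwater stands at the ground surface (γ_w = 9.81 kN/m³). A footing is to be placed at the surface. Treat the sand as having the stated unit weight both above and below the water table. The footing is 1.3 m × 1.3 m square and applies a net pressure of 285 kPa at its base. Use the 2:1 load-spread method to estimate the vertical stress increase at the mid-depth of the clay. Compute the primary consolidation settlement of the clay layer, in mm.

Mid-depth of clay below the ground surface: z = 2 + 6.9/2 = 5.45 m.
Total vertical stress at mid-clay: σ_v = 20.5×2 + 18.5×3.45 = 104.83 kPa.
Pore pressure: u = 9.81×(5.45 − 0) = 53.465 kPa.
Initial effective stress: σ'_0 = σ_v − u = 104.83 − 53.465 = 51.365 kPa.
Stress increase at mid-clay by the 2:1 spreading method:
Δσ = qBL/((B+z)(L+z)) = 285×1.3×1.3/((1.3+5.45)(1.3+5.45)) = 10.571 kPa
Final effective stress: σ'_f = 51.365 + 10.571 = 61.936 kPa.
σ'_f = 61.936 > σ'_p = 54.7 kPa, so the stress path crosses the preconsolidation pressure — recompression up to σ'_p, then virgin compression beyond:
S_c = H/(1+e₀)·[C_r·log₁₀(σ'_p/σ'_0) + C_c·log₁₀(σ'_f/σ'_p)]
    = 6.9/2.08 × [0.067×log₁₀(54.7/51.365) + 0.43×log₁₀(61.936/54.7)]
    = 3.3173 × [0.0018304 + 0.023201] = 0.08304 m

S_c ≈ 83 mm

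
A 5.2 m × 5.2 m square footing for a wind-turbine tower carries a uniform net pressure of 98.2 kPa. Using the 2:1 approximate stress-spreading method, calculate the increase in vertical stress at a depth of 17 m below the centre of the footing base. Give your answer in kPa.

By the 2:1 method the load spreads at 1 horizontal : 2 vertical, so at depth z the loaded area has grown by z in each plan dimension:
Δσ = qBL/((B+z)(L+z)) = 98.2×5.2×5.2/((5.2+17)(5.2+17)) = 5.3878 kPa

Δσ_z ≈ 5.39 kPa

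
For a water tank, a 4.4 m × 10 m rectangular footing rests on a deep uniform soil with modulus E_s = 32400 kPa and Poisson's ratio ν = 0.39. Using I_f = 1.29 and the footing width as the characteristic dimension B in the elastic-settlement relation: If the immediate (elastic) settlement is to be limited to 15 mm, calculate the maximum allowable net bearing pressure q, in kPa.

q ≈ 101 kPa

S_e = q·B·(1−ν²)/E_s · I_f  ⇒  q = S_e·E_s / (B·(1−ν²)·I_f).
q = 0.015 × 32400 / (4.4 × 0.8479 × 1.29) = 101 kPa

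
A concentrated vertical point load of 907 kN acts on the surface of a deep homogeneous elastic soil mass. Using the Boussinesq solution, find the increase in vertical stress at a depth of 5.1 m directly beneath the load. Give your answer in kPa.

Δσ_z ≈ 16.6 kPa

Boussinesq vertical stress below a point load on an elastic half-space:
Δσ_z = 3P/(2πz²) · [1 + (r/z)²]^(−5/2)
r/z = 0/5.1 = 0; [1+(r/z)²]^(−5/2) = 1.
Δσ_z = 3×907/(2π×5.1²) × 1 = 16.65 × 1 = 16.65 kPa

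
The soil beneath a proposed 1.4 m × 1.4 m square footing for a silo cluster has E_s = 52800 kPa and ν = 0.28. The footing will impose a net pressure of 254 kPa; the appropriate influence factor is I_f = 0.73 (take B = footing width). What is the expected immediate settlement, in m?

S_e ≈ 0.00453 m

Immediate (elastic) settlement: S_e = q·B·(1−ν²)/E_s · I_f.
S_e = 254 × 1.4 × (1 − 0.28²) / 52800 × 0.73
    = 254 × 1.4 × 0.9216 / 52800 × 0.73
    = 0.004531 m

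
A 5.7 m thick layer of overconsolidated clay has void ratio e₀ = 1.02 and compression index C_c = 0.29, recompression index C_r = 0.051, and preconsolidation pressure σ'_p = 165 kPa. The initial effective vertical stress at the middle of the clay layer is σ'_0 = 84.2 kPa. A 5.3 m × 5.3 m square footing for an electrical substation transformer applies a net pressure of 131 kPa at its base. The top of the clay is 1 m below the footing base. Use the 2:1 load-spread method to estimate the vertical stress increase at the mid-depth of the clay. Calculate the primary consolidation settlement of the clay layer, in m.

S_c ≈ 0.0263 m

Mid-depth of clay below the footing base: z = 1 + 5.7/2 = 3.85 m.
Stress increase at mid-clay by the 2:1 spreading method:
Δσ = qBL/((B+z)(L+z)) = 131×5.3×5.3/((5.3+3.85)(5.3+3.85)) = 43.952 kPa
Final effective stress: σ'_f = 84.2 + 43.952 = 128.15 kPa.
σ'_f = 128.15 ≤ σ'_p = 165 kPa, so the clay remains overconsolidated and only the recompression index applies:
S_c = C_r·H/(1+e₀)·log₁₀(σ'_f/σ'_0) = 0.051×5.7/2.02×log₁₀(128.15/84.2)
    = 0.14391 × 0.18241 = 0.02625 m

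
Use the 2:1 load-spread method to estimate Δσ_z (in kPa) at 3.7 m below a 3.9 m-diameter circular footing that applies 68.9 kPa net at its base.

Δσ_z ≈ 18.1 kPa

By the 2:1 method the load spreads at 1 horizontal : 2 vertical, so at depth z the loaded area has grown by z in each plan dimension:
Δσ ≈ qD²/(D+z)² = 68.9×3.9²/(3.9+3.7)² = 18.144 kPa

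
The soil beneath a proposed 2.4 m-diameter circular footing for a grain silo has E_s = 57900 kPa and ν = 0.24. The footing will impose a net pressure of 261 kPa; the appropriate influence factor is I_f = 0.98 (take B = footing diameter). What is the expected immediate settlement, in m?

S_e ≈ 0.00999 m

Immediate (elastic) settlement: S_e = q·B·(1−ν²)/E_s · I_f.
S_e = 261 × 2.4 × (1 − 0.24²) / 57900 × 0.98
    = 261 × 2.4 × 0.9424 / 57900 × 0.98
    = 0.009992 m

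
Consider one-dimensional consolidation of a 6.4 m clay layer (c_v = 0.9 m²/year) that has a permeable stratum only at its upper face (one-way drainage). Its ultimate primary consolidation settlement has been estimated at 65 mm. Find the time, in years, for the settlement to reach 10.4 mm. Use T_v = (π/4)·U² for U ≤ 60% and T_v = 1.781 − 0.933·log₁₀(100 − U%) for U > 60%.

t ≈ 0.915 years

Drainage path length: H_d = H = 6.4 m (single drainage).
U = S(t)/S_ult = 10.4/65 = 0.16.
U ≤ 60%: T_v = (π/4)·U² = (π/4)×0.16² = 0.020106.
t = T_v·H_d²/c_v = 0.020106×6.4²/0.9 = 0.915 years.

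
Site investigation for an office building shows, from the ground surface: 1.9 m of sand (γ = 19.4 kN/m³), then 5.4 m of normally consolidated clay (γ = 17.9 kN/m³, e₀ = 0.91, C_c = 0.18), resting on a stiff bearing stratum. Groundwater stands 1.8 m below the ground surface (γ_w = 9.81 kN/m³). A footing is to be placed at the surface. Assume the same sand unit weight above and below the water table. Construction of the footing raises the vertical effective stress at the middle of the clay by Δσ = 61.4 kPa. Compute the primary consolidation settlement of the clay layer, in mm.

S_c ≈ 160 mm

Mid-depth of clay below the ground surface: z = 1.9 + 5.4/2 = 4.6 m.
Total vertical stress at mid-clay: σ_v = 19.4×1.9 + 17.9×2.7 = 85.19 kPa.
Pore pressure: u = 9.81×(4.6 − 1.8) = 27.468 kPa.
Initial effective stress: σ'_0 = σ_v − u = 85.19 − 27.468 = 57.722 kPa.
Final effective stress: σ'_f = σ'_0 + Δσ = 57.722 + 61.4 = 119.12 kPa.
Normally consolidated clay, so the full stress increment lies on the virgin compression line:
S_c = C_c·H/(1+e₀)·log₁₀(σ'_f/σ'_0) = 0.18×5.4/(1+0.91)×log₁₀(119.12/57.722)
    = 0.5089 × 0.31464 = 0.1601 m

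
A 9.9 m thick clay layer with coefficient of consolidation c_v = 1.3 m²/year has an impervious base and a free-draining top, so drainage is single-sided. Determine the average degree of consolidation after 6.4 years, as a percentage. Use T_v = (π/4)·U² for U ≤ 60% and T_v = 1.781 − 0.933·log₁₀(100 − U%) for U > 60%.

U ≈ 32.9 %

Drainage path length: H_d = H = 9.9 m (single drainage).
T_v = c_v·t/H_d² = 1.3×6.4/9.9² = 0.084889.
T_v = 0.084889 corresponds to the U ≤ 60% branch:
U = √(4T_v/π) = 0.3288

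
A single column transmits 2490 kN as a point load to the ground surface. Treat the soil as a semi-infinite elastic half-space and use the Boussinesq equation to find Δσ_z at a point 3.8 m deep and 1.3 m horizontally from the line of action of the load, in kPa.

Δσ_z ≈ 62.4 kPa

Boussinesq vertical stress below a point load on an elastic half-space:
Δσ_z = 3P/(2πz²) · [1 + (r/z)²]^(−5/2)
r/z = 1.3/3.8 = 0.34211; [1+(r/z)²]^(−5/2) = 0.75828.
Δσ_z = 3×2490/(2π×3.8²) × 0.75828 = 82.333 × 0.75828 = 62.43 kPa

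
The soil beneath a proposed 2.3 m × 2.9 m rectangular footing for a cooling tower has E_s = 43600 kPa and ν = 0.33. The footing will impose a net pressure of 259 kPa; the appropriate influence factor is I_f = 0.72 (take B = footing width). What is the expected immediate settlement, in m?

S_e ≈ 0.00877 m

Immediate (elastic) settlement: S_e = q·B·(1−ν²)/E_s · I_f.
S_e = 259 × 2.3 × (1 − 0.33²) / 43600 × 0.72
    = 259 × 2.3 × 0.8911 / 43600 × 0.72
    = 0.008766 m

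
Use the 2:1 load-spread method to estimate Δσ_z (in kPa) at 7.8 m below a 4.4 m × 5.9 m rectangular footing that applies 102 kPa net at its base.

By the 2:1 method the load spreads at 1 horizontal : 2 vertical, so at depth z the loaded area has grown by z in each plan dimension:
Δσ = qBL/((B+z)(L+z)) = 102×4.4×5.9/((4.4+7.8)(5.9+7.8)) = 15.843 kPa

Δσ_z ≈ 15.8 kPa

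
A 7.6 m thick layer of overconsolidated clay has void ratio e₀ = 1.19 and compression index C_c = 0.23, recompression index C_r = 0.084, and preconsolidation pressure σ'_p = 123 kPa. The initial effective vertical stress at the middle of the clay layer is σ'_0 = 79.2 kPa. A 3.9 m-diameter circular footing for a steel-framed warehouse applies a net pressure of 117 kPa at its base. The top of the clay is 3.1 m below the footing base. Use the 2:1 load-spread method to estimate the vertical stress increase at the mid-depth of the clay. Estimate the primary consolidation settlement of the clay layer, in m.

S_c ≈ 0.0223 m

Mid-depth of clay below the footing base: z = 3.1 + 7.6/2 = 6.9 m.
Stress increase at mid-clay by the 2:1 spreading method:
Δσ ≈ qD²/(D+z)² = 117×3.9²/(3.9+6.9)² = 15.257 kPa
Final effective stress: σ'_f = 79.2 + 15.257 = 94.457 kPa.
σ'_f = 94.457 ≤ σ'_p = 123 kPa, so the clay remains overconsolidated and only the recompression index applies:
S_c = C_r·H/(1+e₀)·log₁₀(σ'_f/σ'_0) = 0.084×7.6/2.19×log₁₀(94.457/79.2)
    = 0.29151 × 0.076509 = 0.0223 m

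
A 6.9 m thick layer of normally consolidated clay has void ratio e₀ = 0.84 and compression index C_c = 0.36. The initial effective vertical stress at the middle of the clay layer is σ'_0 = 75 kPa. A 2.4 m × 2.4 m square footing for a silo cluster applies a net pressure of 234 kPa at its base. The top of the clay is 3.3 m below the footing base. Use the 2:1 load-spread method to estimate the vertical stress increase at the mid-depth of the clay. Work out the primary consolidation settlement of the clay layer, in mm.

Mid-depth of clay below the footing base: z = 3.3 + 6.9/2 = 6.75 m.
Stress increase at mid-clay by the 2:1 spreading method:
Δσ = qBL/((B+z)(L+z)) = 234×2.4×2.4/((2.4+6.75)(2.4+6.75)) = 16.099 kPa
Final effective stress: σ'_f = σ'_0 + Δσ = 75 + 16.099 = 91.099 kPa.
Normally consolidated clay, so the full stress increment lies on the virgin compression line:
S_c = C_c·H/(1+e₀)·log₁₀(σ'_f/σ'_0) = 0.36×6.9/(1+0.84)×log₁₀(91.099/75)
    = 1.35 × 0.084452 = 0.114 m

S_c ≈ 114 mm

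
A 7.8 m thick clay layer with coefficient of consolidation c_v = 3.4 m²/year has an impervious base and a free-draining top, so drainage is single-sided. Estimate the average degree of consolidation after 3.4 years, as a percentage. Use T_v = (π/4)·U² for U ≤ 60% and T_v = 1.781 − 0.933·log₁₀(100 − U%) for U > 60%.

Drainage path length: H_d = H = 7.8 m (single drainage).
T_v = c_v·t/H_d² = 3.4×3.4/7.8² = 0.19001.
T_v = 0.19001 corresponds to the U ≤ 60% branch:
U = √(4T_v/π) = 0.4919

U ≈ 49.2 %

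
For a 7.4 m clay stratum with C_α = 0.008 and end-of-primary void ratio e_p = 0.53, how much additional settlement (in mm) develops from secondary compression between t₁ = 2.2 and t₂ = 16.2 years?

Secondary compression: S_s = C_α·H/(1+e_p)·log₁₀(t₂/t₁)
S_s = 0.008×7.4/(1+0.53)×log₁₀(16.2/2.2)
    = 0.03869 × 0.8671 = 0.03355 m

S_s ≈ 33.6 mm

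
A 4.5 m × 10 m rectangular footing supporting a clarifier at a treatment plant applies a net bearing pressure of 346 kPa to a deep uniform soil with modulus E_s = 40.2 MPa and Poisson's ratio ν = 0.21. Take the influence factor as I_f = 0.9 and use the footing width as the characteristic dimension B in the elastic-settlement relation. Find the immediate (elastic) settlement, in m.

Immediate (elastic) settlement: S_e = q·B·(1−ν²)/E_s · I_f.
E_s = 40.2 MPa = 40200 kPa.
S_e = 346 × 4.5 × (1 − 0.21²) / 40200 × 0.9
    = 346 × 4.5 × 0.9559 / 40200 × 0.9
    = 0.03332 m

S_e ≈ 0.0333 m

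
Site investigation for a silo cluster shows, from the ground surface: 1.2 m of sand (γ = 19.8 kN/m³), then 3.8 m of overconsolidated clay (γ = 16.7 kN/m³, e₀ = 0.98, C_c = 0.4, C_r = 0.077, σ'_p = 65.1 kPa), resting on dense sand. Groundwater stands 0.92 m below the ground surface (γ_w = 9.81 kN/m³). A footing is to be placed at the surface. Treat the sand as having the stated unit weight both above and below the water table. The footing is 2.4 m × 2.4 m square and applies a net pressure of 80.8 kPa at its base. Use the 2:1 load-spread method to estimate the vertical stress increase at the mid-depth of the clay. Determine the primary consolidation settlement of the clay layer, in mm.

Mid-depth of clay below the ground surface: z = 1.2 + 3.8/2 = 3.1 m.
Total vertical stress at mid-clay: σ_v = 19.8×1.2 + 16.7×1.9 = 55.49 kPa.
Pore pressure: u = 9.81×(3.1 − 0.92) = 21.386 kPa.
Initial effective stress: σ'_0 = σ_v − u = 55.49 − 21.386 = 34.104 kPa.
Stress increase at mid-clay by the 2:1 spreading method:
Δσ = qBL/((B+z)(L+z)) = 80.8×2.4×2.4/((2.4+3.1)(2.4+3.1)) = 15.385 kPa
Final effective stress: σ'_f = 34.104 + 15.385 = 49.489 kPa.
σ'_f = 49.489 ≤ σ'_p = 65.1 kPa, so the clay remains overconsolidated and only the recompression index applies:
S_c = C_r·H/(1+e₀)·log₁₀(σ'_f/σ'_0) = 0.077×3.8/1.98×log₁₀(49.489/34.104)
    = 0.14778 × 0.1617 = 0.0239 m

S_c ≈ 23.9 mm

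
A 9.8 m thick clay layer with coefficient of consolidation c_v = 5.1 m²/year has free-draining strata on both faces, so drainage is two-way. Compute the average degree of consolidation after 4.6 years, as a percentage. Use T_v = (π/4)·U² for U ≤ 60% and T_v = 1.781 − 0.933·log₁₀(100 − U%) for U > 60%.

U ≈ 92.7 %

Drainage path length: H_d = H/2 = 4.9 m (double drainage).
T_v = c_v·t/H_d² = 5.1×4.6/4.9² = 0.97709.
T_v = 0.97709 corresponds to the U > 60% branch:
U = 1 − 10^((1.781 − T_v)/0.933)/100 = 0.9273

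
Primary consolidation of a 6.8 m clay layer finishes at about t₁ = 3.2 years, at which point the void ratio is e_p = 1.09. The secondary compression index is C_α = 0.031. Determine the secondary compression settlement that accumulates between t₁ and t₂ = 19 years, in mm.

Secondary compression: S_s = C_α·H/(1+e_p)·log₁₀(t₂/t₁)
S_s = 0.031×6.8/(1+1.09)×log₁₀(19/3.2)
    = 0.1009 × 0.7736 = 0.07803 m

S_s ≈ 78 mm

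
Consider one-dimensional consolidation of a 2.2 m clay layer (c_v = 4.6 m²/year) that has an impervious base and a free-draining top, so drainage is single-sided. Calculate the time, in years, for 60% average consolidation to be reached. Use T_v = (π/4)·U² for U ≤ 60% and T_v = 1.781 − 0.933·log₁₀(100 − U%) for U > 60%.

Drainage path length: H_d = H = 2.2 m (single drainage).
U ≤ 60%: T_v = (π/4)·U² = (π/4)×0.6² = 0.28274.
t = T_v·H_d²/c_v = 0.28274×2.2²/4.6 = 0.2975 years.

t ≈ 0.297 years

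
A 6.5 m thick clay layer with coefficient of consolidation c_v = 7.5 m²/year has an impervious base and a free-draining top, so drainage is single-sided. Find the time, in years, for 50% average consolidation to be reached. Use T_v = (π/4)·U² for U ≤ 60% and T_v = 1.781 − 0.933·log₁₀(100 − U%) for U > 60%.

Drainage path length: H_d = H = 6.5 m (single drainage).
U ≤ 60%: T_v = (π/4)·U² = (π/4)×0.5² = 0.19635.
t = T_v·H_d²/c_v = 0.19635×6.5²/7.5 = 1.106 years.

t ≈ 1.11 years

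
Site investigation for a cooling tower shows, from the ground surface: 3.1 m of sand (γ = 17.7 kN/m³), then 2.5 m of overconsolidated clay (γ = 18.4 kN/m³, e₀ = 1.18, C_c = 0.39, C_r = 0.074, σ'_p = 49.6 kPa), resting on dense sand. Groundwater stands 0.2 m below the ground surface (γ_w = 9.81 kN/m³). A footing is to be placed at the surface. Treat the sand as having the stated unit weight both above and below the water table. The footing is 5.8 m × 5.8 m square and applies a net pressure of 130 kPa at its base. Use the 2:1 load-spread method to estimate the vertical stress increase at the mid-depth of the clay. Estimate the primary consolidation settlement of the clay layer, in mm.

S_c ≈ 103 mm

Mid-depth of clay below the ground surface: z = 3.1 + 2.5/2 = 4.35 m.
Total vertical stress at mid-clay: σ_v = 17.7×3.1 + 18.4×1.25 = 77.87 kPa.
Pore pressure: u = 9.81×(4.35 − 0.2) = 40.712 kPa.
Initial effective stress: σ'_0 = σ_v − u = 77.87 − 40.712 = 37.158 kPa.
Stress increase at mid-clay by the 2:1 spreading method:
Δσ = qBL/((B+z)(L+z)) = 130×5.8×5.8/((5.8+4.35)(5.8+4.35)) = 42.449 kPa
Final effective stress: σ'_f = 37.158 + 42.449 = 79.607 kPa.
σ'_f = 79.607 > σ'_p = 49.6 kPa, so the stress path crosses the preconsolidation pressure — recompression up to σ'_p, then virgin compression beyond:
S_c = H/(1+e₀)·[C_r·log₁₀(σ'_p/σ'_0) + C_c·log₁₀(σ'_f/σ'_p)]
    = 2.5/2.18 × [0.074×log₁₀(49.6/37.158) + 0.39×log₁₀(79.607/49.6)]
    = 1.1468 × [0.0092818 + 0.080133] = 0.1025 m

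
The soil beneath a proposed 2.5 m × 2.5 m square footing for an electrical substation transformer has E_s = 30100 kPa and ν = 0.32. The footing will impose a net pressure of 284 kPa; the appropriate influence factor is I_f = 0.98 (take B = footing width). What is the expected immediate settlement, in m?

Immediate (elastic) settlement: S_e = q·B·(1−ν²)/E_s · I_f.
S_e = 284 × 2.5 × (1 − 0.32²) / 30100 × 0.98
    = 284 × 2.5 × 0.8976 / 30100 × 0.98
    = 0.02075 m

S_e ≈ 0.0207 m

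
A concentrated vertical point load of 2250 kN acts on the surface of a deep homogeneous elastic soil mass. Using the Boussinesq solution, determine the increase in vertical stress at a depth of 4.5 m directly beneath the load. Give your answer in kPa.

Δσ_z ≈ 53.1 kPa

Boussinesq vertical stress below a point load on an elastic half-space:
Δσ_z = 3P/(2πz²) · [1 + (r/z)²]^(−5/2)
r/z = 0/4.5 = 0; [1+(r/z)²]^(−5/2) = 1.
Δσ_z = 3×2250/(2π×4.5²) × 1 = 53.052 × 1 = 53.05 kPa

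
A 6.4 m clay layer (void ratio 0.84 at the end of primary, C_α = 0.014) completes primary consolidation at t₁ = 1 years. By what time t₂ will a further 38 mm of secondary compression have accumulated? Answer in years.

S_s = C_α·H/(1+e_p)·log₁₀(t₂/t₁) ⇒ log₁₀(t₂/t₁) = S_s·(1+e_p)/(C_α·H).
log₁₀(t₂/t₁) = 0.038 × (1+0.84) / (0.014×6.4) = 0.7804
t₂ = t₁ × 10^0.7804 = 1 × 6.031 = 6.031 years

t₂ ≈ 6.03 years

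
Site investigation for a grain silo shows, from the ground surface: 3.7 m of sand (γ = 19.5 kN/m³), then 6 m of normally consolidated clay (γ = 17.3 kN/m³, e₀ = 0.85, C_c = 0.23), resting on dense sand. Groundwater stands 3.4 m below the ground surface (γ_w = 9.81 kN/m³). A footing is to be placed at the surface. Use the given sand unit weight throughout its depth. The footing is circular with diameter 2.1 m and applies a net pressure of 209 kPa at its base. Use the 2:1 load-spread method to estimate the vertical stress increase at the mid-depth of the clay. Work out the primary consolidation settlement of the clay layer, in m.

Mid-depth of clay below the ground surface: z = 3.7 + 6/2 = 6.7 m.
Total vertical stress at mid-clay: σ_v = 19.5×3.7 + 17.3×3 = 124.05 kPa.
Pore pressure: u = 9.81×(6.7 − 3.4) = 32.373 kPa.
Initial effective stress: σ'_0 = σ_v − u = 124.05 − 32.373 = 91.677 kPa.
Stress increase at mid-clay by the 2:1 spreading method:
Δσ ≈ qD²/(D+z)² = 209×2.1²/(2.1+6.7)² = 11.902 kPa
Final effective stress: σ'_f = σ'_0 + Δσ = 91.677 + 11.902 = 103.58 kPa.
Normally consolidated clay, so the full stress increment lies on the virgin compression line:
S_c = C_c·H/(1+e₀)·log₁₀(σ'_f/σ'_0) = 0.23×6/(1+0.85)×log₁₀(103.58/91.677)
    = 0.74595 × 0.053016 = 0.03955 m

S_c ≈ 0.0395 m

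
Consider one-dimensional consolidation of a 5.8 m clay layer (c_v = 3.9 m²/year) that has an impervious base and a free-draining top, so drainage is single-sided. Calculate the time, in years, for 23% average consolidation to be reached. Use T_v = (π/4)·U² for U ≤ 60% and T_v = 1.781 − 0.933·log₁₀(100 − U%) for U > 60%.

Drainage path length: H_d = H = 5.8 m (single drainage).
U ≤ 60%: T_v = (π/4)·U² = (π/4)×0.23² = 0.041548.
t = T_v·H_d²/c_v = 0.041548×5.8²/3.9 = 0.3584 years.

t ≈ 0.358 years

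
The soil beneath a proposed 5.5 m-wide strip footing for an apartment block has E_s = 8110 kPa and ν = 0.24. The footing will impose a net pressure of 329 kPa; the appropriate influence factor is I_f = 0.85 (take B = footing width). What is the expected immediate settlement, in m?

Immediate (elastic) settlement: S_e = q·B·(1−ν²)/E_s · I_f.
S_e = 329 × 5.5 × (1 − 0.24²) / 8110 × 0.85
    = 329 × 5.5 × 0.9424 / 8110 × 0.85
    = 0.1787 m

S_e ≈ 0.179 m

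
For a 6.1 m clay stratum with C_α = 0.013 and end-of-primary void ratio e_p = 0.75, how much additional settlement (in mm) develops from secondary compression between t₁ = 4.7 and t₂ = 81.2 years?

S_s ≈ 56.1 mm

Secondary compression: S_s = C_α·H/(1+e_p)·log₁₀(t₂/t₁)
S_s = 0.013×6.1/(1+0.75)×log₁₀(81.2/4.7)
    = 0.04531 × 1.237 = 0.05607 m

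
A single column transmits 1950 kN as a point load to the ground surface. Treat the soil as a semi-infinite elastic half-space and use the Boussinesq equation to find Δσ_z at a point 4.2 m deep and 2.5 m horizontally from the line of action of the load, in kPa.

Δσ_z ≈ 24.7 kPa

Boussinesq vertical stress below a point load on an elastic half-space:
Δσ_z = 3P/(2πz²) · [1 + (r/z)²]^(−5/2)
r/z = 2.5/4.2 = 0.59524; [1+(r/z)²]^(−5/2) = 0.4685.
Δσ_z = 3×1950/(2π×4.2²) × 0.4685 = 52.781 × 0.4685 = 24.73 kPa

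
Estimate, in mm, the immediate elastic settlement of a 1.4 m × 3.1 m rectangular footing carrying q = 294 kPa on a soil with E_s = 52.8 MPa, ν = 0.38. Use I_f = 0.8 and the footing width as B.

S_e ≈ 5.34 mm

Immediate (elastic) settlement: S_e = q·B·(1−ν²)/E_s · I_f.
E_s = 52.8 MPa = 52800 kPa.
S_e = 294 × 1.4 × (1 − 0.38²) / 52800 × 0.8
    = 294 × 1.4 × 0.8556 / 52800 × 0.8
    = 0.005336 m = 5.336 mm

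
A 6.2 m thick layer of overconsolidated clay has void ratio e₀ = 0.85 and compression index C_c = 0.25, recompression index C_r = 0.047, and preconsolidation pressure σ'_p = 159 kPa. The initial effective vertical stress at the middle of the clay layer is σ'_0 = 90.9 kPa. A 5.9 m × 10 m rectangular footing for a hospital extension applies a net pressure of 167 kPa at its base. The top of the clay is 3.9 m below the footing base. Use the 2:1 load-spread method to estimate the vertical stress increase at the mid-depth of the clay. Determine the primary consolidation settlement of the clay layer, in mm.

S_c ≈ 27.5 mm

Mid-depth of clay below the footing base: z = 3.9 + 6.2/2 = 7 m.
Stress increase at mid-clay by the 2:1 spreading method:
Δσ = qBL/((B+z)(L+z)) = 167×5.9×10/((5.9+7)(10+7)) = 44.929 kPa
Final effective stress: σ'_f = 90.9 + 44.929 = 135.83 kPa.
σ'_f = 135.83 ≤ σ'_p = 159 kPa, so the clay remains overconsolidated and only the recompression index applies:
S_c = C_r·H/(1+e₀)·log₁₀(σ'_f/σ'_0) = 0.047×6.2/1.85×log₁₀(135.83/90.9)
    = 0.15752 × 0.17443 = 0.02748 m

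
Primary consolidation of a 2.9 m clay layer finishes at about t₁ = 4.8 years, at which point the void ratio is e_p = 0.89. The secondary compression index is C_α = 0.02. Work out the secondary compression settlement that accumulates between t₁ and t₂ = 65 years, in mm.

S_s ≈ 34.7 mm

Secondary compression: S_s = C_α·H/(1+e_p)·log₁₀(t₂/t₁)
S_s = 0.02×2.9/(1+0.89)×log₁₀(65/4.8)
    = 0.03069 × 1.132 = 0.03473 m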